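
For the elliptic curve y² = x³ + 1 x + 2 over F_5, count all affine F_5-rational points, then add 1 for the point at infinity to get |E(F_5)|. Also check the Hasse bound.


Affine points = {(1, 2), (1, 3), (4, 0)}; affine count = 3; |E(F_5)| = 4.

Discriminant check: Δ ∝ 4a³ + 27b² = 4·1³ + 27·2² = 4·1 + 27·4 ≡ 2 (mod 5). Nonzero ⇒ E is nonsingular.
For each x ∈ F_5, compute rhs = x³ + 1·x + 2 mod 5, then count y ∈ F_5 with y² ≡ rhs.
  x = 0: rhs = 2, matching y values: none (0 points).
  x = 1: rhs = 4, matching y values: 2, 3 (2 points).
  x = 2: rhs = 2, matching y values: none (0 points).
  x = 3: rhs = 2, matching y values: none (0 points).
  x = 4: rhs = 0, matching y values: 0 (1 points).
Total affine count: 3.
Full point count |E(F_5)| = 3 + 1 = 4.
Hasse bound: |4 − (5+1)| = |-2| = 2 ≤ 2√5 ≈ 4.4721 ✓.


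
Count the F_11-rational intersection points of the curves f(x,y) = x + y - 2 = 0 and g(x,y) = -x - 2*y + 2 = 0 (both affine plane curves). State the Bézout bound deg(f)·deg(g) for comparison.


Common zeros: {(2, 0)}; count = 1; Bézout bound = 1.

deg(f) = 1, deg(g) = 1, so Bézout bound = 1.
Scan x ∈ F_11. For each x, list the y ∈ F_11 with f(x, y) ≡ 0 and those with g(x, y) ≡ 0 (mod 11); the common zeros in that column are the intersection.
  x = 0: f ≡ 0 at y ∈ {2}; g ≡ 0 at y ∈ {1}; common: ∅.
  x = 1: f ≡ 0 at y ∈ {1}; g ≡ 0 at y ∈ {6}; common: ∅.
  x = 2: f ≡ 0 at y ∈ {0}; g ≡ 0 at y ∈ {0}; common: {0}.
  x = 3: f ≡ 0 at y ∈ {10}; g ≡ 0 at y ∈ {5}; common: ∅.
  x = 4: f ≡ 0 at y ∈ {9}; g ≡ 0 at y ∈ {10}; common: ∅.
  x = 5: f ≡ 0 at y ∈ {8}; g ≡ 0 at y ∈ {4}; common: ∅.
  x = 6: f ≡ 0 at y ∈ {7}; g ≡ 0 at y ∈ {9}; common: ∅.
  x = 7: f ≡ 0 at y ∈ {6}; g ≡ 0 at y ∈ {3}; common: ∅.
  x = 8: f ≡ 0 at y ∈ {5}; g ≡ 0 at y ∈ {8}; common: ∅.
  x = 9: f ≡ 0 at y ∈ {4}; g ≡ 0 at y ∈ {2}; common: ∅.
  x = 10: f ≡ 0 at y ∈ {3}; g ≡ 0 at y ∈ {7}; common: ∅.
Collecting: common zeros = {(2, 0)}, so the count is 1.
Comparison with the Bézout bound: 1 ≤ 1 = deg(f)·deg(g), as expected for curves with no common component (the bound is attained).


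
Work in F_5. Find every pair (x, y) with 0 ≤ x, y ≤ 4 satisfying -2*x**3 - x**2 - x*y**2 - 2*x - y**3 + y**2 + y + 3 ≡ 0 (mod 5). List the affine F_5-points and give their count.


Affine F_5-points: {(3, 2), (4, 3)}; count = 2.

For each of the 25 pairs (x, y) ∈ F_5², evaluate f(x, y) mod 5. Record the zeros.
  x = 0: [0↦3, 1↦4, 2↦1, 3↦3, 4↦4]  zeros at y ∈ ∅
  x = 1: [0↦3, 1↦3, 2↦2, 3↦4, 4↦3]  zeros at y ∈ ∅
  x = 2: [0↦4, 1↦3, 2↦4, 3↦1, 4↦3]  zeros at y ∈ ∅
  x = 3: [0↦4, 1↦2, 2↦0, 3↦2, 4↦2]  zeros at y ∈ {2}
  x = 4: [0↦1, 1↦3, 2↦3, 3↦0, 4↦3]  zeros at y ∈ {3}
Collecting zeros: affine points = {(3, 2), (4, 3)}.
Total count |C(F_5)_aff| = 2.


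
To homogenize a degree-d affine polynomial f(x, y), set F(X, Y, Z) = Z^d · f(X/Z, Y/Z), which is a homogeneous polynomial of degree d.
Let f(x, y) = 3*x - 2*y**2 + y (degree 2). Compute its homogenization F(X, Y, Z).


F(X, Y, Z) = 3*X*Z - 2*Y**2 + Y*Z

deg(f) = 2.
Substitute x = X/Z, y = Y/Z into f, then multiply by Z^2.
  monomial 3·x^1·y^0 ↦ 3·X^1·Y^0·Z^1.
  monomial -2·x^0·y^2 ↦ -2·X^0·Y^2·Z^0.
  monomial 1·x^0·y^1 ↦ 1·X^0·Y^1·Z^1.
Collecting: F(X, Y, Z) = 3*X*Z - 2*Y**2 + Y*Z.


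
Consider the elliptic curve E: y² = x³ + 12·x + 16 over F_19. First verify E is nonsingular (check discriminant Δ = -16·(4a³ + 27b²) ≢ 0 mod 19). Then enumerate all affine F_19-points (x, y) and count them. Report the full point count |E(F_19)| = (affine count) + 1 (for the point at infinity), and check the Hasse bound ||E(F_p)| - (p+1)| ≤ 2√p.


Affine points = {(0, 4), (0, 15), (5, 7), (5, 12), (6, 0), (7, 5), (7, 14), (8, 4), (8, 15), (9, 6), (9, 13), (11, 4), (11, 15), (12, 8), (12, 11)}; affine count = 15; |E(F_19)| = 16.

Discriminant check: Δ ∝ 4a³ + 27b² = 4·12³ + 27·16² = 4·1728 + 27·256 ≡ 11 (mod 19). Nonzero ⇒ E is nonsingular.
For each x ∈ F_19, compute rhs = x³ + 12·x + 16 mod 19, then count y ∈ F_19 with y² ≡ rhs.
  x = 0: rhs = 16, matching y values: 4, 15 (2 points).
  x = 1: rhs = 10, matching y values: none (0 points).
  x = 2: rhs = 10, matching y values: none (0 points).
  x = 3: rhs = 3, matching y values: none (0 points).
  x = 4: rhs = 14, matching y values: none (0 points).
  x = 5: rhs = 11, matching y values: 7, 12 (2 points).
  x = 6: rhs = 0, matching y values: 0 (1 points).
  x = 7: rhs = 6, matching y values: 5, 14 (2 points).
  x = 8: rhs = 16, matching y values: 4, 15 (2 points).
  x = 9: rhs = 17, matching y values: 6, 13 (2 points).
  x = 10: rhs = 15, matching y values: none (0 points).
  x = 11: rhs = 16, matching y values: 4, 15 (2 points).
  x = 12: rhs = 7, matching y values: 8, 11 (2 points).
  x = 13: rhs = 13, matching y values: none (0 points).
  x = 14: rhs = 2, matching y values: none (0 points).
  x = 15: rhs = 18, matching y values: none (0 points).
  x = 16: rhs = 10, matching y values: none (0 points).
  x = 17: rhs = 3, matching y values: none (0 points).
  x = 18: rhs = 3, matching y values: none (0 points).
Total affine count: 15.
Full point count |E(F_19)| = 15 + 1 = 16.
Hasse bound: |16 − (19+1)| = |-4| = 4 ≤ 2√19 ≈ 8.7178 ✓.


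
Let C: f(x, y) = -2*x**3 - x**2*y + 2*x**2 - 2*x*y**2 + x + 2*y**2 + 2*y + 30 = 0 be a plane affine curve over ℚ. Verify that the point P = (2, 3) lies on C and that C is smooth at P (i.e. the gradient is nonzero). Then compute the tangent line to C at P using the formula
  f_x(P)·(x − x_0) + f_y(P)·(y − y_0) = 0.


Tangent line at P: -45*x - 14*y + 132 = 0.

Step 1: f(2, 3) = 0, so P lies on C.
Step 2: partial derivatives
  f_x(x, y) = -6*x**2 - 2*x*y + 4*x - 2*y**2 + 1, f_y(x, y) = -x**2 - 4*x*y + 4*y + 2.
  f_x(P) = -45, f_y(P) = -14 (gradient nonzero, so P is smooth).
Step 3: tangent line at P: -45·(x − 2) + -14·(y − 3) = 0.
Expanding: -45*x - 14*y + 132 = 0.


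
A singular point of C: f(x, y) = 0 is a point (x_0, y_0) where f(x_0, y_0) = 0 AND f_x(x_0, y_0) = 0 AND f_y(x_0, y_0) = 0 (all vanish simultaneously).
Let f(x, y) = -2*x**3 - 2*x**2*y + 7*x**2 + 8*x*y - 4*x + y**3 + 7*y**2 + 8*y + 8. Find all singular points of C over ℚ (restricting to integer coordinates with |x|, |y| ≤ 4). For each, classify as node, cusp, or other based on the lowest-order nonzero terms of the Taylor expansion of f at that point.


Singular points: {(2, -2)}; classification: node.

Compute partial derivatives:
  f_x = -6*x**2 - 4*x*y + 14*x + 8*y - 4.
  f_y = -2*x**2 + 8*x + 3*y**2 + 14*y + 8.
Scan x_0 ∈ {−4, ..., 4}. For each x_0, f_y(x_0, y) is a polynomial in y; find its integer roots y ∈ {−4, ..., 4}, then test f_x and f at those candidates.
  x = -4: f_y(-4, y) = 3*y**2 + 14*y - 56; no integer root y with |y| ≤ 4.
  x = -3: f_y(-3, y) = 3*y**2 + 14*y - 34; no integer root y with |y| ≤ 4.
  x = -2: f_y(-2, y) = 3*y**2 + 14*y - 16; no integer root y with |y| ≤ 4.
  x = -1: f_y(-1, y) = 3*y**2 + 14*y - 2; no integer root y with |y| ≤ 4.
  x = 0: f_y(0, y) = 3*y**2 + 14*y + 8; vanishes at y ∈ {-4}. (0, -4): f_x = -36 ≠ 0.
  x = 1: f_y(1, y) = 3*y**2 + 14*y + 14; no integer root y with |y| ≤ 4.
  x = 2: f_y(2, y) = 3*y**2 + 14*y + 16; vanishes at y ∈ {-2}. (2, -2): f_x = 0, f = 0 — SINGULAR.
  x = 3: f_y(3, y) = 3*y**2 + 14*y + 14; no integer root y with |y| ≤ 4.
  x = 4: f_y(4, y) = 3*y**2 + 14*y + 8; vanishes at y ∈ {-4}. (4, -4): f_x = -12 ≠ 0.
Only singular point on the grid: (2, -2).
Classify: substitute x = 2 + u, y = -2 + v and expand: f = -2*u**3 - 2*u**2*v - u**2 + v**3 + v**2.
No constant or linear terms (consistent with a singular point). Quadratic part: -u**2 + v**2. Cubic part: -2*u**3 - 2*u**2*v + v**3.
The quadratic part v**2 - u**2 = (v − u)(v + u) splits into two distinct linear factors, so there are two distinct tangent lines y − -2 = ±(x − 2) — this is a node (ordinary double point).
Classification: node.


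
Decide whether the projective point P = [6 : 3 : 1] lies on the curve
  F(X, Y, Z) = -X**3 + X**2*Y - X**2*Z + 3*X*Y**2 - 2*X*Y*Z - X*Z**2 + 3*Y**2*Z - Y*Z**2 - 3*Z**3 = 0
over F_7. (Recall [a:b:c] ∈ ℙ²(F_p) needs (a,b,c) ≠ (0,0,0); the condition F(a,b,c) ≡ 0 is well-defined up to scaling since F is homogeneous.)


F(6,3,1) ≡ 4 (mod 7); P is NOT on the curve.

Evaluate F(6, 3, 1) term-by-term (mod 7).
  -X**3 ↦ -1·216·1·1 = -216
  X**2*Y ↦ 1·36·3·1 = 108
  -X**2*Z ↦ -1·36·1·1 = -36
  3*X*Y**2 ↦ 3·6·9·1 = 162
  -2*X*Y*Z ↦ -2·6·3·1 = -36
  -X*Z**2 ↦ -1·6·1·1 = -6
  3*Y**2*Z ↦ 3·1·9·1 = 27
  -Y*Z**2 ↦ -1·1·3·1 = -3
  -3*Z**3 ↦ -3·1·1·1 = -3
Sum: F(6, 3, 1) = (-216) + (108) + (-36) + (162) + (-36) + (-6) + (27) + (-3) + (-3) = -3.
Reducing mod 7: -3 ≡ 4 (mod 7).
Since F(a, b, c) ≡ 4 ≠ 0 (mod 7), P does NOT lie on the curve.


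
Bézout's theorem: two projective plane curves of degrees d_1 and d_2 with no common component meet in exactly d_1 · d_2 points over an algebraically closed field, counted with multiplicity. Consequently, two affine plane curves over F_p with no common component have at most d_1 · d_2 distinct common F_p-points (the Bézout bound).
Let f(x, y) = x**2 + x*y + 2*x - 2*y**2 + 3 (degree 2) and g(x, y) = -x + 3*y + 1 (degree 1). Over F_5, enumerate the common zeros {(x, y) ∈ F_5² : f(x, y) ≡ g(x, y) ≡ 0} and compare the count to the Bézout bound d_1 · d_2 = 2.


Common zeros: {(0, 3)}; count = 1; Bézout bound = 2.

deg(f) = 2, deg(g) = 1, so Bézout bound = 2.
Scan x ∈ F_5. For each x, list the y ∈ F_5 with f(x, y) ≡ 0 and those with g(x, y) ≡ 0 (mod 5); the common zeros in that column are the intersection.
  x = 0: f ≡ 0 at y ∈ {2, 3}; g ≡ 0 at y ∈ {3}; common: {3}.
  x = 1: f ≡ 0 at y ∈ {1, 2}; g ≡ 0 at y ∈ {0}; common: ∅.
  x = 2: f ≡ 0 at y ∈ ∅; g ≡ 0 at y ∈ {2}; common: ∅.
  x = 3: f ≡ 0 at y ∈ ∅; g ≡ 0 at y ∈ {4}; common: ∅.
  x = 4: f ≡ 0 at y ∈ ∅; g ≡ 0 at y ∈ {1}; common: ∅.
Collecting: common zeros = {(0, 3)}, so the count is 1.
Comparison with the Bézout bound: 1 ≤ 2 = deg(f)·deg(g), as expected for curves with no common component (the affine F_5-count falls short of the bound because intersections may lie at infinity, over extension fields, or carry multiplicity).


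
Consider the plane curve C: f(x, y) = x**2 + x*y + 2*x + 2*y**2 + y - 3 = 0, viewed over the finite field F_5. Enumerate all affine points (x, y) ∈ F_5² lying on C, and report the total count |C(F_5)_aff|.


Affine F_5-points: {(0, 1), (1, 0), (1, 4), (2, 0), (2, 1), (3, 4)}; count = 6.

For each of the 25 pairs (x, y) ∈ F_5², evaluate f(x, y) mod 5. Record the zeros.
  x = 0: [0↦2, 1↦0, 2↦2, 3↦3, 4↦3]  zeros at y ∈ {1}
  x = 1: [0↦0, 1↦4, 2↦2, 3↦4, 4↦0]  zeros at y ∈ {0, 4}
  x = 2: [0↦0, 1↦0, 2↦4, 3↦2, 4↦4]  zeros at y ∈ {0, 1}
  x = 3: [0↦2, 1↦3, 2↦3, 3↦2, 4↦0]  zeros at y ∈ {4}
  x = 4: [0↦1, 1↦3, 2↦4, 3↦4, 4↦3]  zeros at y ∈ ∅
Collecting zeros: affine points = {(0, 1), (1, 0), (1, 4), (2, 0), (2, 1), (3, 4)}.
Total count |C(F_5)_aff| = 6.


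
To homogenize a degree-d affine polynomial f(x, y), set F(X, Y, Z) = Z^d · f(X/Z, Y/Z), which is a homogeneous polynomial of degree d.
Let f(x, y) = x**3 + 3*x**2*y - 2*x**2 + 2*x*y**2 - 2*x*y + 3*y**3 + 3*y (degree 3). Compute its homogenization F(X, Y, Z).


F(X, Y, Z) = X**3 + 3*X**2*Y - 2*X**2*Z + 2*X*Y**2 - 2*X*Y*Z + 3*Y**3 + 3*Y*Z**2

deg(f) = 3.
Substitute x = X/Z, y = Y/Z into f, then multiply by Z^3.
  monomial 1·x^3·y^0 ↦ 1·X^3·Y^0·Z^0.
  monomial 3·x^2·y^1 ↦ 3·X^2·Y^1·Z^0.
  monomial -2·x^2·y^0 ↦ -2·X^2·Y^0·Z^1.
  monomial 2·x^1·y^2 ↦ 2·X^1·Y^2·Z^0.
  monomial -2·x^1·y^1 ↦ -2·X^1·Y^1·Z^1.
  monomial 3·x^0·y^3 ↦ 3·X^0·Y^3·Z^0.
  monomial 3·x^0·y^1 ↦ 3·X^0·Y^1·Z^2.
Collecting: F(X, Y, Z) = X**3 + 3*X**2*Y - 2*X**2*Z + 2*X*Y**2 - 2*X*Y*Z + 3*Y**3 + 3*Y*Z**2.


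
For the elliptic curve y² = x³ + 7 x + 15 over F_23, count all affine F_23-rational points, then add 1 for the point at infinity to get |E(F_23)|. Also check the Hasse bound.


Affine points = {(1, 0), (7, 4), (7, 19), (8, 10), (8, 13), (9, 5), (9, 18), (10, 2), (10, 21), (13, 7), (13, 16), (18, 4), (18, 19), (20, 6), (20, 17), (21, 4), (21, 19)}; affine count = 17; |E(F_23)| = 18.

Discriminant check: Δ ∝ 4a³ + 27b² = 4·7³ + 27·15² = 4·343 + 27·225 ≡ 18 (mod 23). Nonzero ⇒ E is nonsingular.
For each x ∈ F_23, compute rhs = x³ + 7·x + 15 mod 23, then count y ∈ F_23 with y² ≡ rhs.
  x = 0: rhs = 15, matching y values: none (0 points).
  x = 1: rhs = 0, matching y values: 0 (1 points).
  x = 2: rhs = 14, matching y values: none (0 points).
  x = 3: rhs = 17, matching y values: none (0 points).
  x = 4: rhs = 15, matching y values: none (0 points).
  x = 5: rhs = 14, matching y values: none (0 points).
  x = 6: rhs = 20, matching y values: none (0 points).
  x = 7: rhs = 16, matching y values: 4, 19 (2 points).
  x = 8: rhs = 8, matching y values: 10, 13 (2 points).
  x = 9: rhs = 2, matching y values: 5, 18 (2 points).
  x = 10: rhs = 4, matching y values: 2, 21 (2 points).
  x = 11: rhs = 20, matching y values: none (0 points).
  x = 12: rhs = 10, matching y values: none (0 points).
  x = 13: rhs = 3, matching y values: 7, 16 (2 points).
  x = 14: rhs = 5, matching y values: none (0 points).
  x = 15: rhs = 22, matching y values: none (0 points).
  x = 16: rhs = 14, matching y values: none (0 points).
  x = 17: rhs = 10, matching y values: none (0 points).
  x = 18: rhs = 16, matching y values: 4, 19 (2 points).
  x = 19: rhs = 15, matching y values: none (0 points).
  x = 20: rhs = 13, matching y values: 6, 17 (2 points).
  x = 21: rhs = 16, matching y values: 4, 19 (2 points).
  x = 22: rhs = 7, matching y values: none (0 points).
Total affine count: 17.
Full point count |E(F_23)| = 17 + 1 = 18.
Hasse bound: |18 − (23+1)| = |-6| = 6 ≤ 2√23 ≈ 9.5917 ✓.


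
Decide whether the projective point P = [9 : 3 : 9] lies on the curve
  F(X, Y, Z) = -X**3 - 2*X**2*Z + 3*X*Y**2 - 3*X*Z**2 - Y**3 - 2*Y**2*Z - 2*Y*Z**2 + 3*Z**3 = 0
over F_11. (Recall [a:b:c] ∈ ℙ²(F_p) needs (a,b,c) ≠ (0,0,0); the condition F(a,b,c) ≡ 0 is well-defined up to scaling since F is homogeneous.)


F(9,3,9) ≡ 10 (mod 11); P is NOT on the curve.

Evaluate F(9, 3, 9) term-by-term (mod 11).
  -X**3 ↦ -1·729·1·1 = -729
  -2*X**2*Z ↦ -2·81·1·9 = -1458
  3*X*Y**2 ↦ 3·9·9·1 = 243
  -3*X*Z**2 ↦ -3·9·1·81 = -2187
  -Y**3 ↦ -1·1·27·1 = -27
  -2*Y**2*Z ↦ -2·1·9·9 = -162
  -2*Y*Z**2 ↦ -2·1·3·81 = -486
  3*Z**3 ↦ 3·1·1·729 = 2187
Sum: F(9, 3, 9) = (-729) + (-1458) + (243) + (-2187) + (-27) + (-162) + (-486) + (2187) = -2619.
Reducing mod 11: -2619 ≡ 10 (mod 11).
Since F(a, b, c) ≡ 10 ≠ 0 (mod 11), P does NOT lie on the curve.


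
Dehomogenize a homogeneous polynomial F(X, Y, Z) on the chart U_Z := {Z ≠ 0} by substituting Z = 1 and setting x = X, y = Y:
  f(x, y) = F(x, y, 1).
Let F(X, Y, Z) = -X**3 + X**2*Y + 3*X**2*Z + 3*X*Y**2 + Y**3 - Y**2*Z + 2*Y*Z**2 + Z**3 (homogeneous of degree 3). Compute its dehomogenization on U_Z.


f(x, y) = -x**3 + x**2*y + 3*x**2 + 3*x*y**2 + y**3 - y**2 + 2*y + 1

On U_Z we set Z = 1. Each monomial c·X^i·Y^j·Z^k in F becomes c·x^i·y^j·1^k = c·x^i·y^j.
Substituting Z = 1: F(X, Y, 1) = -x**3 + x**2*y + 3*x**2 + 3*x*y**2 + y**3 - y**2 + 2*y + 1.
Note: deg(f) ≤ deg(F) = 3; strict inequality happens when F is divisible by Z (lost terms).


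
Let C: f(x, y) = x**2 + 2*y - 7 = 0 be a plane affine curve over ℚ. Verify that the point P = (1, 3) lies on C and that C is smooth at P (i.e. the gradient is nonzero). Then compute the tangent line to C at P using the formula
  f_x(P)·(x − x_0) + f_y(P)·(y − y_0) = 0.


Tangent line at P: 2*x + 2*y - 8 = 0.

Step 1: f(1, 3) = 0, so P lies on C.
Step 2: partial derivatives
  f_x(x, y) = 2*x, f_y(x, y) = 2.
  f_x(P) = 2, f_y(P) = 2 (gradient nonzero, so P is smooth).
Step 3: tangent line at P: 2·(x − 1) + 2·(y − 3) = 0.
Expanding: 2*x + 2*y - 8 = 0.


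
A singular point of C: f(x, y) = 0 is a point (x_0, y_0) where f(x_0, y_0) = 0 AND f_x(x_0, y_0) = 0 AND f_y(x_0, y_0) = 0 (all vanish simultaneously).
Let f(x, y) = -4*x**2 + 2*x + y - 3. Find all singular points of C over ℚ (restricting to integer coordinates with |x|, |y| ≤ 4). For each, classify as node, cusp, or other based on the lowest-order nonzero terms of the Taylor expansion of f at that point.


No singular points in the scanned grid; C is smooth there.

Compute partial derivatives:
  f_x = 2 - 8*x.
  f_y = 1.
f_y = 1 is a nonzero constant, so f_y never vanishes: no point (x, y) can satisfy f = f_x = f_y = 0. In particular no (x, y) ∈ {−4, ..., 4}² is singular; the curve is smooth.


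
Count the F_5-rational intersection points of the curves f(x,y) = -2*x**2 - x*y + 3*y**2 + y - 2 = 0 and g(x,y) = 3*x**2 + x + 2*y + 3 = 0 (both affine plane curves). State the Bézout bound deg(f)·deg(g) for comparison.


Common zeros: ∅; count = 0; Bézout bound = 4.

deg(f) = 2, deg(g) = 2, so Bézout bound = 4.
Scan x ∈ F_5. For each x, list the y ∈ F_5 with f(x, y) ≡ 0 and those with g(x, y) ≡ 0 (mod 5); the common zeros in that column are the intersection.
  x = 0: f ≡ 0 at y ∈ {4}; g ≡ 0 at y ∈ {1}; common: ∅.
  x = 1: f ≡ 0 at y ∈ ∅; g ≡ 0 at y ∈ {4}; common: ∅.
  x = 2: f ≡ 0 at y ∈ {0, 2}; g ≡ 0 at y ∈ {4}; common: ∅.
  x = 3: f ≡ 0 at y ∈ {0, 4}; g ≡ 0 at y ∈ {1}; common: ∅.
  x = 4: f ≡ 0 at y ∈ ∅; g ≡ 0 at y ∈ {0}; common: ∅.
Collecting: common zeros = ∅, so the count is 0.
Comparison with the Bézout bound: 0 ≤ 4 = deg(f)·deg(g), as expected for curves with no common component (the affine F_5-count falls short of the bound because intersections may lie at infinity, over extension fields, or carry multiplicity).


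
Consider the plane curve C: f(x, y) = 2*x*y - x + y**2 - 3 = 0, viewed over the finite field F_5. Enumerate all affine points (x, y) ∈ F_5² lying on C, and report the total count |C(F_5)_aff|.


Affine F_5-points: {(1, 4), (2, 0), (2, 1), (3, 2)}; count = 4.

For each of the 25 pairs (x, y) ∈ F_5², evaluate f(x, y) mod 5. Record the zeros.
  x = 0: [0↦2, 1↦3, 2↦1, 3↦1, 4↦3]  zeros at y ∈ ∅
  x = 1: [0↦1, 1↦4, 2↦4, 3↦1, 4↦0]  zeros at y ∈ {4}
  x = 2: [0↦0, 1↦0, 2↦2, 3↦1, 4↦2]  zeros at y ∈ {0, 1}
  x = 3: [0↦4, 1↦1, 2↦0, 3↦1, 4↦4]  zeros at y ∈ {2}
  x = 4: [0↦3, 1↦2, 2↦3, 3↦1, 4↦1]  zeros at y ∈ ∅
Collecting zeros: affine points = {(1, 4), (2, 0), (2, 1), (3, 2)}.
Total count |C(F_5)_aff| = 4.


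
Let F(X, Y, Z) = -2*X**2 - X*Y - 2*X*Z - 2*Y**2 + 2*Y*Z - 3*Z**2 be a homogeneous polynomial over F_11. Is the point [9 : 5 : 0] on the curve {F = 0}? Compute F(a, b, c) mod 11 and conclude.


F(9,5,0) ≡ 7 (mod 11); P is NOT on the curve.

Evaluate F(9, 5, 0) term-by-term (mod 11).
  -2*X**2 ↦ -2·81·1·1 = -162
  -X*Y ↦ -1·9·5·1 = -45
  -2*X*Z ↦ -2·9·1·0 = 0
  -2*Y**2 ↦ -2·1·25·1 = -50
  2*Y*Z ↦ 2·1·5·0 = 0
  -3*Z**2 ↦ -3·1·1·0 = 0
Sum: F(9, 5, 0) = (-162) + (-45) + (0) + (-50) + (0) + (0) = -257.
Reducing mod 11: -257 ≡ 7 (mod 11).
Since F(a, b, c) ≡ 7 ≠ 0 (mod 11), P does NOT lie on the curve.


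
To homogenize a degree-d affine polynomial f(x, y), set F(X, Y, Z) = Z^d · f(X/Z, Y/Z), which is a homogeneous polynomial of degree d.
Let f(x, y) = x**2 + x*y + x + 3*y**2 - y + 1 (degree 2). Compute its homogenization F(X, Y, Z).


F(X, Y, Z) = X**2 + X*Y + X*Z + 3*Y**2 - Y*Z + Z**2

deg(f) = 2.
Substitute x = X/Z, y = Y/Z into f, then multiply by Z^2.
  monomial 1·x^2·y^0 ↦ 1·X^2·Y^0·Z^0.
  monomial 1·x^1·y^1 ↦ 1·X^1·Y^1·Z^0.
  monomial 1·x^1·y^0 ↦ 1·X^1·Y^0·Z^1.
  monomial 3·x^0·y^2 ↦ 3·X^0·Y^2·Z^0.
  monomial -1·x^0·y^1 ↦ -1·X^0·Y^1·Z^1.
  monomial 1·x^0·y^0 ↦ 1·X^0·Y^0·Z^2.
Collecting: F(X, Y, Z) = X**2 + X*Y + X*Z + 3*Y**2 - Y*Z + Z**2.


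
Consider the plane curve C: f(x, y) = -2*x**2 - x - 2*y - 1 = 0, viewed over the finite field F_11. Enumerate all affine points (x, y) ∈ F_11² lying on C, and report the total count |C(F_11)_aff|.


Affine F_11-points: {(0, 5), (1, 9), (2, 0), (3, 0), (4, 9), (5, 5), (6, 10), (7, 2), (8, 3), (9, 2), (10, 10)}; count = 11.

For each of the 121 pairs (x, y) ∈ F_11², evaluate f(x, y) mod 11. Record the zeros.
  x = 0: [0↦10, 1↦8, 2↦6, 3↦4, 4↦2, 5↦0, 6↦9, 7↦7, 8↦5, 9↦3, 10↦1]  zeros at y ∈ {5}
  x = 1: [0↦7, 1↦5, 2↦3, 3↦1, 4↦10, 5↦8, 6↦6, 7↦4, 8↦2, 9↦0, 10↦9]  zeros at y ∈ {9}
  x = 2: [0↦0, 1↦9, 2↦7, 3↦5, 4↦3, 5↦1, 6↦10, 7↦8, 8↦6, 9↦4, 10↦2]  zeros at y ∈ {0}
  x = 3: [0↦0, 1↦9, 2↦7, 3↦5, 4↦3, 5↦1, 6↦10, 7↦8, 8↦6, 9↦4, 10↦2]  zeros at y ∈ {0}
  x = 4: [0↦7, 1↦5, 2↦3, 3↦1, 4↦10, 5↦8, 6↦6, 7↦4, 8↦2, 9↦0, 10↦9]  zeros at y ∈ {9}
  x = 5: [0↦10, 1↦8, 2↦6, 3↦4, 4↦2, 5↦0, 6↦9, 7↦7, 8↦5, 9↦3, 10↦1]  zeros at y ∈ {5}
  x = 6: [0↦9, 1↦7, 2↦5, 3↦3, 4↦1, 5↦10, 6↦8, 7↦6, 8↦4, 9↦2, 10↦0]  zeros at y ∈ {10}
  x = 7: [0↦4, 1↦2, 2↦0, 3↦9, 4↦7, 5↦5, 6↦3, 7↦1, 8↦10, 9↦8, 10↦6]  zeros at y ∈ {2}
  x = 8: [0↦6, 1↦4, 2↦2, 3↦0, 4↦9, 5↦7, 6↦5, 7↦3, 8↦1, 9↦10, 10↦8]  zeros at y ∈ {3}
  x = 9: [0↦4, 1↦2, 2↦0, 3↦9, 4↦7, 5↦5, 6↦3, 7↦1, 8↦10, 9↦8, 10↦6]  zeros at y ∈ {2}
  x = 10: [0↦9, 1↦7, 2↦5, 3↦3, 4↦1, 5↦10, 6↦8, 7↦6, 8↦4, 9↦2, 10↦0]  zeros at y ∈ {10}
Collecting zeros: affine points = {(0, 5), (1, 9), (2, 0), (3, 0), (4, 9), (5, 5), (6, 10), (7, 2), (8, 3), (9, 2), (10, 10)}.
Total count |C(F_11)_aff| = 11.


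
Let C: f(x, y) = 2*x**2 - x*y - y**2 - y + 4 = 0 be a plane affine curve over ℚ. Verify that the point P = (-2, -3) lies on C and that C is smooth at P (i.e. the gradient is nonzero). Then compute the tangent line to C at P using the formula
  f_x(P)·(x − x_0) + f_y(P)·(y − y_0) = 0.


Tangent line at P: -5*x + 7*y + 11 = 0.

Step 1: f(-2, -3) = 0, so P lies on C.
Step 2: partial derivatives
  f_x(x, y) = 4*x - y, f_y(x, y) = -x - 2*y - 1.
  f_x(P) = -5, f_y(P) = 7 (gradient nonzero, so P is smooth).
Step 3: tangent line at P: -5·(x − -2) + 7·(y − -3) = 0.
Expanding: -5*x + 7*y + 11 = 0.


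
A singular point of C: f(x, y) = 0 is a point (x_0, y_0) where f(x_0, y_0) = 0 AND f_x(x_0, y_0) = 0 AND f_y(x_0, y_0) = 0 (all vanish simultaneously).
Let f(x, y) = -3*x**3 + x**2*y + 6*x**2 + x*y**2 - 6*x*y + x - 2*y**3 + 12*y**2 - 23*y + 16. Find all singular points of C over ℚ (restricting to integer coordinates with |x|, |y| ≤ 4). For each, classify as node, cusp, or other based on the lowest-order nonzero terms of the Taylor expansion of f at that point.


Singular points: {(1, 2)}; classification: node.

Compute partial derivatives:
  f_x = -9*x**2 + 2*x*y + 12*x + y**2 - 6*y + 1.
  f_y = x**2 + 2*x*y - 6*x - 6*y**2 + 24*y - 23.
Scan x_0 ∈ {−4, ..., 4}. For each x_0, f_y(x_0, y) is a polynomial in y; find its integer roots y ∈ {−4, ..., 4}, then test f_x and f at those candidates.
  x = -4: f_y(-4, y) = -6*y**2 + 16*y + 17; no integer root y with |y| ≤ 4.
  x = -3: f_y(-3, y) = -6*y**2 + 18*y + 4; no integer root y with |y| ≤ 4.
  x = -2: f_y(-2, y) = -6*y**2 + 20*y - 7; no integer root y with |y| ≤ 4.
  x = -1: f_y(-1, y) = -6*y**2 + 22*y - 16; vanishes at y ∈ {1}. (-1, 1): f_x = -27 ≠ 0.
  x = 0: f_y(0, y) = -6*y**2 + 24*y - 23; no integer root y with |y| ≤ 4.
  x = 1: f_y(1, y) = -6*y**2 + 26*y - 28; vanishes at y ∈ {2}. (1, 2): f_x = 0, f = 0 — SINGULAR.
  x = 2: f_y(2, y) = -6*y**2 + 28*y - 31; no integer root y with |y| ≤ 4.
  x = 3: f_y(3, y) = -6*y**2 + 30*y - 32; no integer root y with |y| ≤ 4.
  x = 4: f_y(4, y) = -6*y**2 + 32*y - 31; no integer root y with |y| ≤ 4.
Only singular point on the grid: (1, 2).
Classify: substitute x = 1 + u, y = 2 + v and expand: f = -3*u**3 + u**2*v - u**2 + u*v**2 - 2*v**3 + v**2.
No constant or linear terms (consistent with a singular point). Quadratic part: -u**2 + v**2. Cubic part: -3*u**3 + u**2*v + u*v**2 - 2*v**3.
The quadratic part v**2 - u**2 = (v − u)(v + u) splits into two distinct linear factors, so there are two distinct tangent lines y − 2 = ±(x − 1) — this is a node (ordinary double point).
Classification: node.


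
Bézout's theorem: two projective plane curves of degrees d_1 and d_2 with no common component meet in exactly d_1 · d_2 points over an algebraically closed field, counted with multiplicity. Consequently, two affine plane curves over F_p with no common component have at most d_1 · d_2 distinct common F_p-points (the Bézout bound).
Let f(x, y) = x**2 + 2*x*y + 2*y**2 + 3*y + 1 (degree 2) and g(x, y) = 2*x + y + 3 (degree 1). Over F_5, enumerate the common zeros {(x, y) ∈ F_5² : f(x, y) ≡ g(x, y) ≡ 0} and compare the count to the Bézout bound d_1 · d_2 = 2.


Common zeros: {(0, 2)}; count = 1; Bézout bound = 2.

deg(f) = 2, deg(g) = 1, so Bézout bound = 2.
Scan x ∈ F_5. For each x, list the y ∈ F_5 with f(x, y) ≡ 0 and those with g(x, y) ≡ 0 (mod 5); the common zeros in that column are the intersection.
  x = 0: f ≡ 0 at y ∈ {2, 4}; g ≡ 0 at y ∈ {2}; common: {2}.
  x = 1: f ≡ 0 at y ∈ {2, 3}; g ≡ 0 at y ∈ {0}; common: ∅.
  x = 2: f ≡ 0 at y ∈ {0, 4}; g ≡ 0 at y ∈ {3}; common: ∅.
  x = 3: f ≡ 0 at y ∈ {0, 3}; g ≡ 0 at y ∈ {1}; common: ∅.
  x = 4: f ≡ 0 at y ∈ {1}; g ≡ 0 at y ∈ {4}; common: ∅.
Collecting: common zeros = {(0, 2)}, so the count is 1.
Comparison with the Bézout bound: 1 ≤ 2 = deg(f)·deg(g), as expected for curves with no common component (the affine F_5-count falls short of the bound because intersections may lie at infinity, over extension fields, or carry multiplicity).


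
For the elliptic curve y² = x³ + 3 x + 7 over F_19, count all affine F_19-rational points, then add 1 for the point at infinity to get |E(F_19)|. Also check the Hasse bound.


Affine points = {(0, 8), (0, 11), (1, 7), (1, 12), (3, 9), (3, 10), (4, 8), (4, 11), (8, 7), (8, 12), (10, 7), (10, 12), (12, 2), (12, 17), (13, 1), (13, 18), (14, 0), (15, 8), (15, 11), (16, 3), (16, 16)}; affine count = 21; |E(F_19)| = 22.

Discriminant check: Δ ∝ 4a³ + 27b² = 4·3³ + 27·7² = 4·27 + 27·49 ≡ 6 (mod 19). Nonzero ⇒ E is nonsingular.
For each x ∈ F_19, compute rhs = x³ + 3·x + 7 mod 19, then count y ∈ F_19 with y² ≡ rhs.
  x = 0: rhs = 7, matching y values: 8, 11 (2 points).
  x = 1: rhs = 11, matching y values: 7, 12 (2 points).
  x = 2: rhs = 2, matching y values: none (0 points).
  x = 3: rhs = 5, matching y values: 9, 10 (2 points).
  x = 4: rhs = 7, matching y values: 8, 11 (2 points).
  x = 5: rhs = 14, matching y values: none (0 points).
  x = 6: rhs = 13, matching y values: none (0 points).
  x = 7: rhs = 10, matching y values: none (0 points).
  x = 8: rhs = 11, matching y values: 7, 12 (2 points).
  x = 9: rhs = 3, matching y values: none (0 points).
  x = 10: rhs = 11, matching y values: 7, 12 (2 points).
  x = 11: rhs = 3, matching y values: none (0 points).
  x = 12: rhs = 4, matching y values: 2, 17 (2 points).
  x = 13: rhs = 1, matching y values: 1, 18 (2 points).
  x = 14: rhs = 0, matching y values: 0 (1 points).
  x = 15: rhs = 7, matching y values: 8, 11 (2 points).
  x = 16: rhs = 9, matching y values: 3, 16 (2 points).
  x = 17: rhs = 12, matching y values: none (0 points).
  x = 18: rhs = 3, matching y values: none (0 points).
Total affine count: 21.
Full point count |E(F_19)| = 21 + 1 = 22.
Hasse bound: |22 − (19+1)| = |2| = 2 ≤ 2√19 ≈ 8.7178 ✓.


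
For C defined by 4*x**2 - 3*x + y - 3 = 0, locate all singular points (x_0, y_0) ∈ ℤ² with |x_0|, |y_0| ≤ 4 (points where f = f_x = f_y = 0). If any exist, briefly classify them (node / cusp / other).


No singular points in the scanned grid; C is smooth there.

Compute partial derivatives:
  f_x = 8*x - 3.
  f_y = 1.
f_y = 1 is a nonzero constant, so f_y never vanishes: no point (x, y) can satisfy f = f_x = f_y = 0. In particular no (x, y) ∈ {−4, ..., 4}² is singular; the curve is smooth.


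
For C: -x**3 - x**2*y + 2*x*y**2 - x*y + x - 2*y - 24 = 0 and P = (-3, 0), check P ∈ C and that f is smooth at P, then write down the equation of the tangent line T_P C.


Tangent line at P: -26*x - 8*y - 78 = 0.

Step 1: f(-3, 0) = 0, so P lies on C.
Step 2: partial derivatives
  f_x(x, y) = -3*x**2 - 2*x*y + 2*y**2 - y + 1, f_y(x, y) = -x**2 + 4*x*y - x - 2.
  f_x(P) = -26, f_y(P) = -8 (gradient nonzero, so P is smooth).
Step 3: tangent line at P: -26·(x − -3) + -8·(y − 0) = 0.
Expanding: -26*x - 8*y - 78 = 0.


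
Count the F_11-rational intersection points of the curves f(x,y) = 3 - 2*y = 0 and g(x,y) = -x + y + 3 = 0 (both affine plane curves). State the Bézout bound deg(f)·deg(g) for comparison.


Common zeros: {(10, 7)}; count = 1; Bézout bound = 1.

deg(f) = 1, deg(g) = 1, so Bézout bound = 1.
Scan x ∈ F_11. For each x, list the y ∈ F_11 with f(x, y) ≡ 0 and those with g(x, y) ≡ 0 (mod 11); the common zeros in that column are the intersection.
  x = 0: f ≡ 0 at y ∈ {7}; g ≡ 0 at y ∈ {8}; common: ∅.
  x = 1: f ≡ 0 at y ∈ {7}; g ≡ 0 at y ∈ {9}; common: ∅.
  x = 2: f ≡ 0 at y ∈ {7}; g ≡ 0 at y ∈ {10}; common: ∅.
  x = 3: f ≡ 0 at y ∈ {7}; g ≡ 0 at y ∈ {0}; common: ∅.
  x = 4: f ≡ 0 at y ∈ {7}; g ≡ 0 at y ∈ {1}; common: ∅.
  x = 5: f ≡ 0 at y ∈ {7}; g ≡ 0 at y ∈ {2}; common: ∅.
  x = 6: f ≡ 0 at y ∈ {7}; g ≡ 0 at y ∈ {3}; common: ∅.
  x = 7: f ≡ 0 at y ∈ {7}; g ≡ 0 at y ∈ {4}; common: ∅.
  x = 8: f ≡ 0 at y ∈ {7}; g ≡ 0 at y ∈ {5}; common: ∅.
  x = 9: f ≡ 0 at y ∈ {7}; g ≡ 0 at y ∈ {6}; common: ∅.
  x = 10: f ≡ 0 at y ∈ {7}; g ≡ 0 at y ∈ {7}; common: {7}.
Collecting: common zeros = {(10, 7)}, so the count is 1.
Comparison with the Bézout bound: 1 ≤ 1 = deg(f)·deg(g), as expected for curves with no common component (the bound is attained).


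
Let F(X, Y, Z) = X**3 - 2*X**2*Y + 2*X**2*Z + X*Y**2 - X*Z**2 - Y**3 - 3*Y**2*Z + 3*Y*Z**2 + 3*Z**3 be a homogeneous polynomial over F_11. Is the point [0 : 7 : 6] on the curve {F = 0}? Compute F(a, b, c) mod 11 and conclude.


F(0,7,6) ≡ 3 (mod 11); P is NOT on the curve.

Evaluate F(0, 7, 6) term-by-term (mod 11).
  X**3 ↦ 1·0·1·1 = 0
  -2*X**2*Y ↦ -2·0·7·1 = 0
  2*X**2*Z ↦ 2·0·1·6 = 0
  X*Y**2 ↦ 1·0·49·1 = 0
  -X*Z**2 ↦ -1·0·1·36 = 0
  -Y**3 ↦ -1·1·343·1 = -343
  -3*Y**2*Z ↦ -3·1·49·6 = -882
  3*Y*Z**2 ↦ 3·1·7·36 = 756
  3*Z**3 ↦ 3·1·1·216 = 648
Sum: F(0, 7, 6) = (0) + (0) + (0) + (0) + (0) + (-343) + (-882) + (756) + (648) = 179.
Reducing mod 11: 179 ≡ 3 (mod 11).
Since F(a, b, c) ≡ 3 ≠ 0 (mod 11), P does NOT lie on the curve.


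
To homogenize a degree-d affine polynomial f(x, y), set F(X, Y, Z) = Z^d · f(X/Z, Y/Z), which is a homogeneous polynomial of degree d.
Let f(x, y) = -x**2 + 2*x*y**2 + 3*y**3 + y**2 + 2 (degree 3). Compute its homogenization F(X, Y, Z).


F(X, Y, Z) = -X**2*Z + 2*X*Y**2 + 3*Y**3 + Y**2*Z + 2*Z**3

deg(f) = 3.
Substitute x = X/Z, y = Y/Z into f, then multiply by Z^3.
  monomial -1·x^2·y^0 ↦ -1·X^2·Y^0·Z^1.
  monomial 2·x^1·y^2 ↦ 2·X^1·Y^2·Z^0.
  monomial 3·x^0·y^3 ↦ 3·X^0·Y^3·Z^0.
  monomial 1·x^0·y^2 ↦ 1·X^0·Y^2·Z^1.
  monomial 2·x^0·y^0 ↦ 2·X^0·Y^0·Z^3.
Collecting: F(X, Y, Z) = -X**2*Z + 2*X*Y**2 + 3*Y**3 + Y**2*Z + 2*Z**3.


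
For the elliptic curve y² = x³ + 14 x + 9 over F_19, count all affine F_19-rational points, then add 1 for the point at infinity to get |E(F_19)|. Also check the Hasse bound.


Affine points = {(0, 3), (0, 16), (1, 9), (1, 10), (2, 8), (2, 11), (6, 9), (6, 10), (8, 5), (8, 14), (9, 3), (9, 16), (10, 3), (10, 16), (12, 9), (12, 10), (14, 2), (14, 17), (16, 4), (16, 15), (17, 7), (17, 12)}; affine count = 22; |E(F_19)| = 23.

Discriminant check: Δ ∝ 4a³ + 27b² = 4·14³ + 27·9² = 4·2744 + 27·81 ≡ 15 (mod 19). Nonzero ⇒ E is nonsingular.
For each x ∈ F_19, compute rhs = x³ + 14·x + 9 mod 19, then count y ∈ F_19 with y² ≡ rhs.
  x = 0: rhs = 9, matching y values: 3, 16 (2 points).
  x = 1: rhs = 5, matching y values: 9, 10 (2 points).
  x = 2: rhs = 7, matching y values: 8, 11 (2 points).
  x = 3: rhs = 2, matching y values: none (0 points).
  x = 4: rhs = 15, matching y values: none (0 points).
  x = 5: rhs = 14, matching y values: none (0 points).
  x = 6: rhs = 5, matching y values: 9, 10 (2 points).
  x = 7: rhs = 13, matching y values: none (0 points).
  x = 8: rhs = 6, matching y values: 5, 14 (2 points).
  x = 9: rhs = 9, matching y values: 3, 16 (2 points).
  x = 10: rhs = 9, matching y values: 3, 16 (2 points).
  x = 11: rhs = 12, matching y values: none (0 points).
  x = 12: rhs = 5, matching y values: 9, 10 (2 points).
  x = 13: rhs = 13, matching y values: none (0 points).
  x = 14: rhs = 4, matching y values: 2, 17 (2 points).
  x = 15: rhs = 3, matching y values: none (0 points).
  x = 16: rhs = 16, matching y values: 4, 15 (2 points).
  x = 17: rhs = 11, matching y values: 7, 12 (2 points).
  x = 18: rhs = 13, matching y values: none (0 points).
Total affine count: 22.
Full point count |E(F_19)| = 22 + 1 = 23.
Hasse bound: |23 − (19+1)| = |3| = 3 ≤ 2√19 ≈ 8.7178 ✓.


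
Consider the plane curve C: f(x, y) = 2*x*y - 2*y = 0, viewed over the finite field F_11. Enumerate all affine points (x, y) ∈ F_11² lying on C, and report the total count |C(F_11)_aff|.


Affine F_11-points: {(0, 0), (1, 0), (1, 1), (1, 2), (1, 3), (1, 4), (1, 5), (1, 6), (1, 7), (1, 8), (1, 9), (1, 10), (2, 0), (3, 0), (4, 0), (5, 0), (6, 0), (7, 0), (8, 0), (9, 0), (10, 0)}; count = 21.

For each of the 121 pairs (x, y) ∈ F_11², evaluate f(x, y) mod 11. Record the zeros.
  x = 0: [0↦0, 1↦9, 2↦7, 3↦5, 4↦3, 5↦1, 6↦10, 7↦8, 8↦6, 9↦4, 10↦2]  zeros at y ∈ {0}
  x = 1: [0↦0, 1↦0, 2↦0, 3↦0, 4↦0, 5↦0, 6↦0, 7↦0, 8↦0, 9↦0, 10↦0]  zeros at y ∈ {0, 1, 2, 3, 4, 5, 6, 7, 8, 9, 10}
  x = 2: [0↦0, 1↦2, 2↦4, 3↦6, 4↦8, 5↦10, 6↦1, 7↦3, 8↦5, 9↦7, 10↦9]  zeros at y ∈ {0}
  x = 3: [0↦0, 1↦4, 2↦8, 3↦1, 4↦5, 5↦9, 6↦2, 7↦6, 8↦10, 9↦3, 10↦7]  zeros at y ∈ {0}
  x = 4: [0↦0, 1↦6, 2↦1, 3↦7, 4↦2, 5↦8, 6↦3, 7↦9, 8↦4, 9↦10, 10↦5]  zeros at y ∈ {0}
  x = 5: [0↦0, 1↦8, 2↦5, 3↦2, 4↦10, 5↦7, 6↦4, 7↦1, 8↦9, 9↦6, 10↦3]  zeros at y ∈ {0}
  x = 6: [0↦0, 1↦10, 2↦9, 3↦8, 4↦7, 5↦6, 6↦5, 7↦4, 8↦3, 9↦2, 10↦1]  zeros at y ∈ {0}
  x = 7: [0↦0, 1↦1, 2↦2, 3↦3, 4↦4, 5↦5, 6↦6, 7↦7, 8↦8, 9↦9, 10↦10]  zeros at y ∈ {0}
  x = 8: [0↦0, 1↦3, 2↦6, 3↦9, 4↦1, 5↦4, 6↦7, 7↦10, 8↦2, 9↦5, 10↦8]  zeros at y ∈ {0}
  x = 9: [0↦0, 1↦5, 2↦10, 3↦4, 4↦9, 5↦3, 6↦8, 7↦2, 8↦7, 9↦1, 10↦6]  zeros at y ∈ {0}
  x = 10: [0↦0, 1↦7, 2↦3, 3↦10, 4↦6, 5↦2, 6↦9, 7↦5, 8↦1, 9↦8, 10↦4]  zeros at y ∈ {0}
Collecting zeros: affine points = {(0, 0), (1, 0), (1, 1), (1, 2), (1, 3), (1, 4), (1, 5), (1, 6), (1, 7), (1, 8), (1, 9), (1, 10), (2, 0), (3, 0), (4, 0), (5, 0), (6, 0), (7, 0), (8, 0), (9, 0), (10, 0)}.
Total count |C(F_11)_aff| = 21.


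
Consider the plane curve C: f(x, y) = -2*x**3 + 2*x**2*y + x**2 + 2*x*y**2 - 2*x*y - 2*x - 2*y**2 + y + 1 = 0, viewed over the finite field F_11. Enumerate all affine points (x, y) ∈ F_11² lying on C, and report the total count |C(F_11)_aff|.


Affine F_11-points: {(0, 1), (0, 5), (1, 2), (3, 1), (3, 4), (4, 1), (4, 4), (6, 0), (6, 6), (8, 2), (8, 8), (10, 2)}; count = 12.

For each of the 121 pairs (x, y) ∈ F_11², evaluate f(x, y) mod 11. Record the zeros.
  x = 0: [0↦1, 1↦0, 2↦6, 3↦8, 4↦6, 5↦0, 6↦1, 7↦9, 8↦2, 9↦2, 10↦9]  zeros at y ∈ {1, 5}
  x = 1: [0↦9, 1↦10, 2↦0, 3↦1, 4↦2, 5↦3, 6↦4, 7↦5, 8↦6, 9↦7, 10↦8]  zeros at y ∈ {2}
  x = 2: [0↦7, 1↦3, 2↦3, 3↦7, 4↦4, 5↦5, 6↦10, 7↦8, 8↦10, 9↦5, 10↦4]  zeros at y ∈ ∅
  x = 3: [0↦5, 1↦0, 2↦3, 3↦3, 4↦0, 5↦5, 6↦7, 7↦6, 8↦2, 9↦6, 10↦7]  zeros at y ∈ {1, 4}
  x = 4: [0↦2, 1↦0, 2↦10, 3↦10, 4↦0, 5↦2, 6↦5, 7↦9, 8↦3, 9↦9, 10↦5]  zeros at y ∈ {1, 4}
  x = 5: [0↦8, 1↦2, 2↦1, 3↦5, 4↦3, 5↦6, 6↦3, 7↦5, 8↦1, 9↦2, 10↦8]  zeros at y ∈ ∅
  x = 6: [0↦0, 1↦5, 2↦8, 3↦9, 4↦8, 5↦5, 6↦0, 7↦4, 8↦6, 9↦6, 10↦4]  zeros at y ∈ {0, 6}
  x = 7: [0↦10, 1↦8, 2↦8, 3↦10, 4↦3, 5↦9, 6↦6, 7↦5, 8↦6, 9↦9, 10↦3]  zeros at y ∈ ∅
  x = 8: [0↦4, 1↦10, 2↦0, 3↦7, 4↦9, 5↦6, 6↦9, 7↦7, 8↦0, 9↦10, 10↦4]  zeros at y ∈ {2, 8}
  x = 9: [0↦3, 1↦10, 2↦5, 3↦10, 4↦3, 5↦6, 6↦8, 7↦9, 8↦9, 9↦8, 10↦6]  zeros at y ∈ ∅
  x = 10: [0↦6, 1↦7, 2↦0, 3↦7, 4↦6, 5↦8, 6↦2, 7↦10, 8↦10, 9↦2, 10↦8]  zeros at y ∈ {2}
Collecting zeros: affine points = {(0, 1), (0, 5), (1, 2), (3, 1), (3, 4), (4, 1), (4, 4), (6, 0), (6, 6), (8, 2), (8, 8), (10, 2)}.
Total count |C(F_11)_aff| = 12.


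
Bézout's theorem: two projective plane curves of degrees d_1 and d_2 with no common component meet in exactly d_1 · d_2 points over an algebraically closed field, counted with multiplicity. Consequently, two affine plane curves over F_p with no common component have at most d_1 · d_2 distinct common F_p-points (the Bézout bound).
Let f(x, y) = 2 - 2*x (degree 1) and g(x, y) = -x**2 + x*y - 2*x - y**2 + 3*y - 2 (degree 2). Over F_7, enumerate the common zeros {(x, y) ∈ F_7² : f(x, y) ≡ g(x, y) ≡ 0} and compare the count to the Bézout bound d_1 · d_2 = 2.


Common zeros: ∅; count = 0; Bézout bound = 2.

deg(f) = 1, deg(g) = 2, so Bézout bound = 2.
Scan x ∈ F_7. For each x, list the y ∈ F_7 with f(x, y) ≡ 0 and those with g(x, y) ≡ 0 (mod 7); the common zeros in that column are the intersection.
  x = 0: f ≡ 0 at y ∈ ∅; g ≡ 0 at y ∈ {1, 2}; common: ∅.
  x = 1: f ≡ 0 at y ∈ {0, 1, 2, 3, 4, 5, 6}; g ≡ 0 at y ∈ ∅; common: ∅.
  x = 2: f ≡ 0 at y ∈ ∅; g ≡ 0 at y ∈ ∅; common: ∅.
  x = 3: f ≡ 0 at y ∈ ∅; g ≡ 0 at y ∈ ∅; common: ∅.
  x = 4: f ≡ 0 at y ∈ ∅; g ≡ 0 at y ∈ {3, 4}; common: ∅.
  x = 5: f ≡ 0 at y ∈ ∅; g ≡ 0 at y ∈ {4}; common: ∅.
  x = 6: f ≡ 0 at y ∈ ∅; g ≡ 0 at y ∈ {1}; common: ∅.
Collecting: common zeros = ∅, so the count is 0.
Comparison with the Bézout bound: 0 ≤ 2 = deg(f)·deg(g), as expected for curves with no common component (the affine F_7-count falls short of the bound because intersections may lie at infinity, over extension fields, or carry multiplicity).


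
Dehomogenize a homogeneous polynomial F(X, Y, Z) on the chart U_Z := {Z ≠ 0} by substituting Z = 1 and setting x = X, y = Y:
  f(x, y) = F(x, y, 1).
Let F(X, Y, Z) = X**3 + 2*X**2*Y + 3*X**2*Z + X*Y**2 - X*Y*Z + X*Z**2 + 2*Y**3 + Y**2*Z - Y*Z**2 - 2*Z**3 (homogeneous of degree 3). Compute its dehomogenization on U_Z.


f(x, y) = x**3 + 2*x**2*y + 3*x**2 + x*y**2 - x*y + x + 2*y**3 + y**2 - y - 2

On U_Z we set Z = 1. Each monomial c·X^i·Y^j·Z^k in F becomes c·x^i·y^j·1^k = c·x^i·y^j.
Substituting Z = 1: F(X, Y, 1) = x**3 + 2*x**2*y + 3*x**2 + x*y**2 - x*y + x + 2*y**3 + y**2 - y - 2.
Note: deg(f) ≤ deg(F) = 3; strict inequality happens when F is divisible by Z (lost terms).


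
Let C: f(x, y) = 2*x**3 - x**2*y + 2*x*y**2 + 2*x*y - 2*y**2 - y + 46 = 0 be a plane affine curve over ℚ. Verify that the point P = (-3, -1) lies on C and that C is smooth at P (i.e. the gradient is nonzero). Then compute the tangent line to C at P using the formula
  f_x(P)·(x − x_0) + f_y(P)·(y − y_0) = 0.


Tangent line at P: 48*x + 144 = 0.

Step 1: f(-3, -1) = 0, so P lies on C.
Step 2: partial derivatives
  f_x(x, y) = 6*x**2 - 2*x*y + 2*y**2 + 2*y, f_y(x, y) = -x**2 + 4*x*y + 2*x - 4*y - 1.
  f_x(P) = 48, f_y(P) = 0 (gradient nonzero, so P is smooth).
Step 3: tangent line at P: 48·(x − -3) + 0·(y − -1) = 0.
Expanding: 48*x + 144 = 0.
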